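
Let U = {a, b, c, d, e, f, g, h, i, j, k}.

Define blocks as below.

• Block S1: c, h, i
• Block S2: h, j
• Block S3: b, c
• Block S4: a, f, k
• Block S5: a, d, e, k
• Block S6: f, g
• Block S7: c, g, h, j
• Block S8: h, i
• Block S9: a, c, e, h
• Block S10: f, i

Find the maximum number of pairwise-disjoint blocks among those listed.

4

S2, S3, S5, S6 are pairwise disjoint (S2={h,j}; S3={b,c}; S5={a,d,e,k}; S6={f,g}).
Every remaining block overlaps one of these, and no 5 of the listed blocks are pairwise disjoint, so 4 is the maximum.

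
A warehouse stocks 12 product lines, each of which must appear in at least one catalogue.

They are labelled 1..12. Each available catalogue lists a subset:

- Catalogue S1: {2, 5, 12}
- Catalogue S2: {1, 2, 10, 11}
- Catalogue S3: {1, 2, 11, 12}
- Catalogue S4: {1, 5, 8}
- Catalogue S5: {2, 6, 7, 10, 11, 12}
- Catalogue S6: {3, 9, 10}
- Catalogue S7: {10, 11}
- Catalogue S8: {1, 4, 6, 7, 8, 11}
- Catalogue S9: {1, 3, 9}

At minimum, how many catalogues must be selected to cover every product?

3

S1 and S6 and S8 together: S1 ∪ S6 ∪ S8 = {1, 2, 3, 4, 5, 6, 7, 8, 9, 10, 11, 12} — every product is covered.
Only S8 contains 4, so S8 is forced; the remaining 6 products need at least 2 more catalogues (each remaining catalogue adds at most 3) — so at least 3 catalogues are needed, and 3 is optimal.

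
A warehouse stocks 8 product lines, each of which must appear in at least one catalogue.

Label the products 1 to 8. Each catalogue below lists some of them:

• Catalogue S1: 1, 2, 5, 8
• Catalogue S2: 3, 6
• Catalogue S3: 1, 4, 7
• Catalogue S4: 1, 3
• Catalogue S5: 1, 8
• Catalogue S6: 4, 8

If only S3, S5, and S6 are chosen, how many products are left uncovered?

4

Union of S3, S5, S6 = {1, 4, 7, 8}.
Not covered: 2, 3, 5, 6 — 4 products.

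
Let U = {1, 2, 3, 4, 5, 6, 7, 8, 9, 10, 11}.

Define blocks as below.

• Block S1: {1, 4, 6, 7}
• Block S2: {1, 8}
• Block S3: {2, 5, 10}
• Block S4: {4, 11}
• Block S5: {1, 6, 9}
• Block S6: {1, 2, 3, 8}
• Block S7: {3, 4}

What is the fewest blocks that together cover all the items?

Take {S1, S3, S4, S5, S6}. Their union is {1, 2, 3, 4, 5, 6, 7, 8, 9, 10, 11}, which is all 11 items.
No 4 of the 7 blocks cover everything (all 35 combinations miss at least one item), so 5 is optimal.

5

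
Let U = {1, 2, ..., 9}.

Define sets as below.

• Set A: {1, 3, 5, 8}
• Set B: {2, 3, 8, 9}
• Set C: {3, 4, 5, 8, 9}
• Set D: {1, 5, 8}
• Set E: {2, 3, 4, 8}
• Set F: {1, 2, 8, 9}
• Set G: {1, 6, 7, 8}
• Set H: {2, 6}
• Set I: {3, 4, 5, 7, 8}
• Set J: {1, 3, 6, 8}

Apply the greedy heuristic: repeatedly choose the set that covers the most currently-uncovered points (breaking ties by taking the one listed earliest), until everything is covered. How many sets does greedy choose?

Greedy: pick C (covers 5 new) → pick G (covers 3 new) → pick B (covers 1 new). Total picks: 3.

3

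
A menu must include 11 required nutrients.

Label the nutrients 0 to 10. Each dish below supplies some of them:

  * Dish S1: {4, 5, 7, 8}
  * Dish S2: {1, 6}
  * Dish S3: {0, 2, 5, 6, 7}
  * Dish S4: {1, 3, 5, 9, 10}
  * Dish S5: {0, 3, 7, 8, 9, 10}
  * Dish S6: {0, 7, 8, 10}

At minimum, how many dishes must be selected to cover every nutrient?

S1 and S3 and S4 together: S1 ∪ S3 ∪ S4 = {0, 1, 2, 3, 4, 5, 6, 7, 8, 9, 10} — every nutrient is covered.
Only S3 contains 2, so S3 is forced; the remaining 6 nutrients need at least 2 more dishes (each remaining dish adds at most 4) — so at least 3 dishes are needed, and 3 is optimal.

3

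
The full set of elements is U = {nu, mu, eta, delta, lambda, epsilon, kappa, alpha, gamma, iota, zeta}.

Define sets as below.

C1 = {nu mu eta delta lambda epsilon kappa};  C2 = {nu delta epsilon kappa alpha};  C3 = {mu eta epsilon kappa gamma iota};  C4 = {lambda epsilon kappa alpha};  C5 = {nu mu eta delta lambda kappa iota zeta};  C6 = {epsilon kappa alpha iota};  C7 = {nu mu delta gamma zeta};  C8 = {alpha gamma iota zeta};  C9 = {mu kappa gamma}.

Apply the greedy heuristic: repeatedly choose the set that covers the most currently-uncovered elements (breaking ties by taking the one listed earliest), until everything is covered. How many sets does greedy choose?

3

Greedy: pick C5 (covers 8 new) → pick C2 (covers 2 new) → pick C3 (covers 1 new). Total picks: 3.
(The true minimum cover uses only 2 sets, so greedy is not optimal here.)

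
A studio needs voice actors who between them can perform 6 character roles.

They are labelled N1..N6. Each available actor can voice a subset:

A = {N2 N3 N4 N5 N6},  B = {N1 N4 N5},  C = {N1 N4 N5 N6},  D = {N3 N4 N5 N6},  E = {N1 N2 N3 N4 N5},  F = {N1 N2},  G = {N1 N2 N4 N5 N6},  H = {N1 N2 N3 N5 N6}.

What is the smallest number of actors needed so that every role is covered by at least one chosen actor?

C and H together: C ∪ H = {N1, N2, N3, N4, N5, N6} — every role is covered.
No single actor has all 6 roles (the largest, A, has 5), so 2 is optimal.

2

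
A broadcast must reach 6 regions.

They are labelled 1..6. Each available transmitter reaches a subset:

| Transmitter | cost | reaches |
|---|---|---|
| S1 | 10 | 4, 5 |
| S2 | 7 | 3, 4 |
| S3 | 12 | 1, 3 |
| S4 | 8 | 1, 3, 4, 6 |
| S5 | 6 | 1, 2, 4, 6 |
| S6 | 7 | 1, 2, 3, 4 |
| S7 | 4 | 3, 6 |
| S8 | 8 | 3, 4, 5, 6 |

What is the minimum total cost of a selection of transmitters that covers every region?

14

S5, S8 together cover every region (S5 ∪ S8 = {1, 2, 3, 4, 5, 6}); total cost 6 + 8 = 14.
The greedy pick S5, S7, S8 costs 18; no covering selection beats 14.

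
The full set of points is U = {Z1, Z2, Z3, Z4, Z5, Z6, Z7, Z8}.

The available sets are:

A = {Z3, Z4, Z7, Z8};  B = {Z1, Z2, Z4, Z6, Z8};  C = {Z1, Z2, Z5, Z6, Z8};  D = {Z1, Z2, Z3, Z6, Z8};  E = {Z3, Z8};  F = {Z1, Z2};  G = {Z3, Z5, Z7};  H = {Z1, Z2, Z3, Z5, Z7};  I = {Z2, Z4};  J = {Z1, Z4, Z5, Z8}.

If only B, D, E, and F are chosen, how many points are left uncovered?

2

Union of B, D, E, F = {Z1, Z2, Z3, Z4, Z6, Z8}.
Not covered: Z5, Z7 — 2 points.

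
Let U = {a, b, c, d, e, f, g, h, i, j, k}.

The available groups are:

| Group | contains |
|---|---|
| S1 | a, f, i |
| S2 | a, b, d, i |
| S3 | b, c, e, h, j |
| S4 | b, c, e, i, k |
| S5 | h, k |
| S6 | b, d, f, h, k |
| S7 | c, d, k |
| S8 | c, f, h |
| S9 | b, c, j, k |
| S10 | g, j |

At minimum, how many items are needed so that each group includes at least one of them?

4

Take T = {d, h, i, j}. Each listed group contains at least one of these, so T is a hitting set of size 4.
No choice of 3 items meets every group, so 4 is the minimum.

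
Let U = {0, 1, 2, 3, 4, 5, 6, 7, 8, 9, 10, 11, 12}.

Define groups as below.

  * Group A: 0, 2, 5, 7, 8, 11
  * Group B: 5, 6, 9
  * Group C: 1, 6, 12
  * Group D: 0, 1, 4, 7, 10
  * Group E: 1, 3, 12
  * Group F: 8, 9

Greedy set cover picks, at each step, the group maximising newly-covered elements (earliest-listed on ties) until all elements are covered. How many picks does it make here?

Greedy: pick A (covers 6 new) → pick C (covers 3 new) → pick D (covers 2 new) → pick B (covers 1 new) → pick E (covers 1 new). Total picks: 5.
(The true minimum cover uses only 4 groups, so greedy is not optimal here.)

5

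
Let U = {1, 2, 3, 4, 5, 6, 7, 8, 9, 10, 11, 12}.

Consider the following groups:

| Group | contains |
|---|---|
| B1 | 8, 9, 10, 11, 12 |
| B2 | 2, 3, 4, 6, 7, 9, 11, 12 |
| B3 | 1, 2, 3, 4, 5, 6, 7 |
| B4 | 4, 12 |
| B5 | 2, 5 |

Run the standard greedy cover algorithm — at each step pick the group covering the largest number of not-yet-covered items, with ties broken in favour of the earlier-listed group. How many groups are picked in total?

3

Greedy: pick B2 (covers 8 new) → pick B1 (covers 2 new) → pick B3 (covers 2 new). Total picks: 3.
(The true minimum cover uses only 2 groups, so greedy is not optimal here.)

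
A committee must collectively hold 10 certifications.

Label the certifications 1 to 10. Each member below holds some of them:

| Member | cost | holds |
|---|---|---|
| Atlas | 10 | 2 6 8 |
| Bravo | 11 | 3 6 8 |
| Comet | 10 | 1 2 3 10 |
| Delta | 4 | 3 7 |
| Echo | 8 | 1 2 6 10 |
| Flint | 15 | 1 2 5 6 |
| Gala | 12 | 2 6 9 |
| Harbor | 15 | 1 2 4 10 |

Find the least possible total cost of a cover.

56

Atlas, Delta, Flint, Gala, Harbor together cover every certification (Atlas ∪ Delta ∪ Flint ∪ Gala ∪ Harbor = {1, 2, 3, 4, 5, 6, 7, 8, 9, 10}); total cost 10 + 4 + 15 + 12 + 15 = 56.
The greedy pick Delta, Echo, Atlas, Gala, Flint, Harbor costs 64; no covering selection beats 56.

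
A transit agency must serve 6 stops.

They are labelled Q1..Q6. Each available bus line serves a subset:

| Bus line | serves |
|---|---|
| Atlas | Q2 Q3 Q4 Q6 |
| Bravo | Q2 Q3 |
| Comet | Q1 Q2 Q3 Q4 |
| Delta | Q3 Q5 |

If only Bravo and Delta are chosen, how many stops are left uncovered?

3

Union of Bravo, Delta = {Q2, Q3, Q5}.
Not covered: Q1, Q4, Q6 — 3 stops.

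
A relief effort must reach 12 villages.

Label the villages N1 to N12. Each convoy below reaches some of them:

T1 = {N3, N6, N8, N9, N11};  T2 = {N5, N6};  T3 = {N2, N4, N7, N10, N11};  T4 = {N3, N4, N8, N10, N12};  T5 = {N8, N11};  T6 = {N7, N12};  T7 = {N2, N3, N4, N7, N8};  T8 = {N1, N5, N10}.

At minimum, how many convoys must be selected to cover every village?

Take {T1, T4, T7, T8}. Their union is {N1, N2, N3, N4, N5, N6, N7, N8, N9, N10, N11, N12}, which is all 12 villages.
No 3 of the 8 convoys cover everything (all 56 combinations miss at least one village), so 4 is optimal.

4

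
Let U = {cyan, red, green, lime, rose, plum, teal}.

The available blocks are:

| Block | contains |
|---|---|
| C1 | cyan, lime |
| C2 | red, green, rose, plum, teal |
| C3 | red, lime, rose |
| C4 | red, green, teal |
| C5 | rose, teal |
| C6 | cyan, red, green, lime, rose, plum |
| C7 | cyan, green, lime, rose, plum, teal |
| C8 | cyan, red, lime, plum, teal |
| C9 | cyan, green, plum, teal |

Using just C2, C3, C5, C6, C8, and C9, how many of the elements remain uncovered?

Union of C2, C3, C5, C6, C8, C9 = {cyan, red, green, lime, rose, plum, teal} — that's every element, so 0 are uncovered.

0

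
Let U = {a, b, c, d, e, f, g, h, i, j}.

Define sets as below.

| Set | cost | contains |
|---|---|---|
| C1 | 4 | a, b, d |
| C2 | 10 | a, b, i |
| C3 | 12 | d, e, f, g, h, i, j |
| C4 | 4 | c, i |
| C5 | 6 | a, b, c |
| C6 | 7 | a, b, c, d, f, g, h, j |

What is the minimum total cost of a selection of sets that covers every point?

18

C3, C5 together cover every point (C3 ∪ C5 = {a, b, c, d, e, f, g, h, i, j}); total cost 12 + 6 = 18.
The greedy pick C6, C4, C3 costs 23; no covering selection beats 18.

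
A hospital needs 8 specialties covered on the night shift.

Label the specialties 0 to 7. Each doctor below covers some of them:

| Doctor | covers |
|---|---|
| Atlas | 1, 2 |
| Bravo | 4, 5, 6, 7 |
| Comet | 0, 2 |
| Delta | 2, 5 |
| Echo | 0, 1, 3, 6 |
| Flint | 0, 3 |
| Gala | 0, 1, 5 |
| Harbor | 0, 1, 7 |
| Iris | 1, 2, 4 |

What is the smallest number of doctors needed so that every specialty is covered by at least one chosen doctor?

Take {Atlas, Bravo, Echo}. Their union is {0, 1, 2, 3, 4, 5, 6, 7}, which is all 8 specialties.
No 2 of the 9 doctors cover everything (all 36 combinations miss at least one specialty), so 3 is optimal.

3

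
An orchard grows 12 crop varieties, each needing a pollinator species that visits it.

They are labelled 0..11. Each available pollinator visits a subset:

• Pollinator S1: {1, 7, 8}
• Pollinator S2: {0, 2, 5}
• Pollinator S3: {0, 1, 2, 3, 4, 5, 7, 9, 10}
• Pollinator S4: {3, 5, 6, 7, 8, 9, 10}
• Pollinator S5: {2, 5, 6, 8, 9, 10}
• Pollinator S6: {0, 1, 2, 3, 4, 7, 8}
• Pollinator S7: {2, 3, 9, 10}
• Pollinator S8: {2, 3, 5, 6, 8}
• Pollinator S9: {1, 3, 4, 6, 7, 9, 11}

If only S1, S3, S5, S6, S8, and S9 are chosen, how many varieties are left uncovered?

0

Union of S1, S3, S5, S6, S8, S9 = {0, 1, 2, 3, 4, 5, 6, 7, 8, 9, 10, 11} — that's every variety, so 0 are uncovered.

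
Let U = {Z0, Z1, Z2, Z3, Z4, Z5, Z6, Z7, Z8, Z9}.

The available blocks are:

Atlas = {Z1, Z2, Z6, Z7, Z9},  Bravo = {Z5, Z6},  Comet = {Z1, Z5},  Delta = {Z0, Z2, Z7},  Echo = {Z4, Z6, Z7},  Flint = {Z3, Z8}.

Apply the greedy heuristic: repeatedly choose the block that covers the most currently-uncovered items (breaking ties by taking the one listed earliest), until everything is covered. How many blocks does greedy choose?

5

Greedy: pick Atlas (covers 5 new) → pick Flint (covers 2 new) → pick Bravo (covers 1 new) → pick Delta (covers 1 new) → pick Echo (covers 1 new). Total picks: 5.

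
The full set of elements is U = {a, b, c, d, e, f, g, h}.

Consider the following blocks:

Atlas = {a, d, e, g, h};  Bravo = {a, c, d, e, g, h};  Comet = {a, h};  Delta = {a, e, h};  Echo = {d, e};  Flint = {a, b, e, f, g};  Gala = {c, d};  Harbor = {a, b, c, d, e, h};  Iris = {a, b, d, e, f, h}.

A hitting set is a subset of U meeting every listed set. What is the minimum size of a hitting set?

2

Take T = {a, d}. Each listed block contains at least one of these, so T is a hitting set of size 2.
The blocks Flint, Gala are pairwise disjoint, so any hitting set needs a separate element for each — at least 2. Hence 2 is optimal.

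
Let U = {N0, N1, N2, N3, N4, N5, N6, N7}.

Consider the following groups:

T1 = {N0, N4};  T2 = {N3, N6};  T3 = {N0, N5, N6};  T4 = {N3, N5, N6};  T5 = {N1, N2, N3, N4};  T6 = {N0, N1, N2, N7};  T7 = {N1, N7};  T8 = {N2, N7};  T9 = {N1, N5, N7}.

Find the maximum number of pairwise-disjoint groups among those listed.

3

T1, T2, T9 are pairwise disjoint (T1={N0,N4}; T2={N3,N6}; T9={N1,N5,N7}).
Every remaining group overlaps one of these, and no 4 of the listed groups are pairwise disjoint, so 3 is the maximum.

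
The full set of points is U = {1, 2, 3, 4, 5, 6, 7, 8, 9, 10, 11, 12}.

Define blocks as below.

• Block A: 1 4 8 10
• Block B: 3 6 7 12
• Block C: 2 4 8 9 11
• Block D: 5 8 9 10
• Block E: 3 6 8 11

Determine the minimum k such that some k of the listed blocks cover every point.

4

A and B and C and D together: A ∪ B ∪ C ∪ D = {1, 2, 3, 4, 5, 6, 7, 8, 9, 10, 11, 12} — every point is covered.
No 3 of the 5 blocks cover everything (all 10 combinations miss at least one point), so 4 is optimal.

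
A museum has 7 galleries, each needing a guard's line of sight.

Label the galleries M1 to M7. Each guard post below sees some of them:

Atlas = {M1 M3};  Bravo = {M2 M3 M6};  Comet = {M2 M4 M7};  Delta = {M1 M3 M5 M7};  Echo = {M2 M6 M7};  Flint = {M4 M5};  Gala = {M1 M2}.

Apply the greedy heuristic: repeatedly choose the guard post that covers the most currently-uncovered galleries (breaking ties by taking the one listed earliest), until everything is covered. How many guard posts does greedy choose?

Greedy: pick Delta (covers 4 new) → pick Bravo (covers 2 new) → pick Comet (covers 1 new). Total picks: 3.

3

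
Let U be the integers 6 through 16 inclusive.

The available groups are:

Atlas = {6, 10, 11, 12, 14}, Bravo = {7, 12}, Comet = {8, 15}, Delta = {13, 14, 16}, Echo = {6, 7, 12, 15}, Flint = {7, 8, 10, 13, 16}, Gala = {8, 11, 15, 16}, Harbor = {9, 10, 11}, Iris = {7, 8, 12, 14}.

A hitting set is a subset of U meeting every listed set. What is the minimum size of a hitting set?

4

Take H = {7, 8, 11, 14}. Each listed group contains at least one of these, so H is a hitting set of size 4.
The groups Bravo, Comet, Delta, Harbor are pairwise disjoint, so any hitting set needs a separate element for each — at least 4. Hence 4 is optimal.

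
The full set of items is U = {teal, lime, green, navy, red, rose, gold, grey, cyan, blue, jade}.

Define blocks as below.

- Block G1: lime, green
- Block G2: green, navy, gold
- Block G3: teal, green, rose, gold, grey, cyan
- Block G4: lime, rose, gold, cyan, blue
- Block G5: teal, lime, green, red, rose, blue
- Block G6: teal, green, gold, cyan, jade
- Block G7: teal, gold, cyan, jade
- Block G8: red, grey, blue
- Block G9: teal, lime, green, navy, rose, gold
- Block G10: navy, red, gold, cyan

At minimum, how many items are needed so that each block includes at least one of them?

H = {green, red, gold} meets every block (each contains at least one member of H), and |H| = 3.
The blocks G1, G7, G8 are pairwise disjoint, so any hitting set needs a separate item for each — at least 3. Hence 3 is optimal.

3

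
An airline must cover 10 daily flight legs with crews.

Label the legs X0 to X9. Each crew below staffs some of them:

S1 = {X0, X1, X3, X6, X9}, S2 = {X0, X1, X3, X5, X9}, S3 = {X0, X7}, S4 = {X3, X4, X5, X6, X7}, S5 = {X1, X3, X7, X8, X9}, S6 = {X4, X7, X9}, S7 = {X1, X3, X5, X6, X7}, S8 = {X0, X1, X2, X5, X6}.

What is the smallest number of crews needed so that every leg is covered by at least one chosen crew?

S4 and S5 and S8 together: S4 ∪ S5 ∪ S8 = {X0, X1, X2, X3, X4, X5, X6, X7, X8, X9} — every leg is covered.
Only S8 contains X2, so S8 is forced; the remaining 5 legs need at least 2 more crews (each remaining crew adds at most 4) — so at least 3 crews are needed, and 3 is optimal.

3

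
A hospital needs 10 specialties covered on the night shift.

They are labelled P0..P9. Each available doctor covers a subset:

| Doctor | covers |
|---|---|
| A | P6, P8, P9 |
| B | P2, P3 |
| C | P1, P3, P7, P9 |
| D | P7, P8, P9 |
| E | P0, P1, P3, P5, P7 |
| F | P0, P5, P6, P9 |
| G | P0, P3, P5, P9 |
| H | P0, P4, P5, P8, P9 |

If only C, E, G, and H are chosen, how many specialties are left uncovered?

Union of C, E, G, H = {P0, P1, P3, P4, P5, P7, P8, P9}.
Not covered: P2, P6 — 2 specialties.

2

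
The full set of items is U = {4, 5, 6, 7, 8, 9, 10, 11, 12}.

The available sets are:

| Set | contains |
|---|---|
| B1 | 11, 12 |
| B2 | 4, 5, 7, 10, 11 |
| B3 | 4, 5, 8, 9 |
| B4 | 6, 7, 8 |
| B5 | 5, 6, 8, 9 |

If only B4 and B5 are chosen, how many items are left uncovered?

Union of B4, B5 = {5, 6, 7, 8, 9}.
Not covered: 4, 10, 11, 12 — 4 items.

4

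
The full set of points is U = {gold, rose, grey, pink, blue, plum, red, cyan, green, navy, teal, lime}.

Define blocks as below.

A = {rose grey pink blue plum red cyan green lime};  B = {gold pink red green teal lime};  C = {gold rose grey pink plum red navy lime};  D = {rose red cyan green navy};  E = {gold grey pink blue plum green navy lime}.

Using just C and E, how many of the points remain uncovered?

Union of C, E = {gold, rose, grey, pink, blue, plum, red, green, navy, lime}.
Not covered: cyan, teal — 2 points.

2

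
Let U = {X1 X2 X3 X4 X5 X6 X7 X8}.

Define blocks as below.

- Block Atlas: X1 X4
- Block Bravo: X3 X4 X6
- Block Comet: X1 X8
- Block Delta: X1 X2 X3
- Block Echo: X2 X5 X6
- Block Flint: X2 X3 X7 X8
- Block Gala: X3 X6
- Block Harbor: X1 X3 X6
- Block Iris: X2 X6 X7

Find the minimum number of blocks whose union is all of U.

Atlas and Echo and Flint together: Atlas ∪ Echo ∪ Flint = {X1, X2, X3, X4, X5, X6, X7, X8} — every item is covered.
Only Echo contains X5, so Echo is forced; the remaining 5 items need at least 2 more blocks (each remaining block adds at most 3) — so at least 3 blocks are needed, and 3 is optimal.

3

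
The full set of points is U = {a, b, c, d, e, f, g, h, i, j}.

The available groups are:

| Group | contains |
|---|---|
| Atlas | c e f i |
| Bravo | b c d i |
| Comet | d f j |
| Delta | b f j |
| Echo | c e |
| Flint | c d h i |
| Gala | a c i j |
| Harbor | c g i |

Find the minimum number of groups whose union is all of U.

5

Delta, Echo, Flint, Gala, and Harbor cover everything between them: the union {a, b, c, d, e, f, g, h, i, j} is all of U.
No 4 of the 8 groups cover everything (all 70 combinations miss at least one point), so 5 is optimal.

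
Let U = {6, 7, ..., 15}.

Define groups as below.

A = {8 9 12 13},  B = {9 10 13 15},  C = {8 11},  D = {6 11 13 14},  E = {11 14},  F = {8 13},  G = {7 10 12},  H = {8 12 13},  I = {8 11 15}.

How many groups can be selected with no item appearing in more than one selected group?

E, F, G are pairwise disjoint (E={11,14}; F={8,13}; G={7,10,12}).
Every remaining group overlaps one of these, and no 4 of the listed groups are pairwise disjoint, so 3 is the maximum.

3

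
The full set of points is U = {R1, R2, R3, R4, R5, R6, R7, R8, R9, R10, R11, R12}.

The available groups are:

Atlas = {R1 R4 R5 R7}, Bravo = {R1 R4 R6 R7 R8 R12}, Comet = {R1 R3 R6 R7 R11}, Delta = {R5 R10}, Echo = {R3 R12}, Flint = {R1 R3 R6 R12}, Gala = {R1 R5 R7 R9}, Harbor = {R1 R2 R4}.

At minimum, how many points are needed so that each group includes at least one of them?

H = {R1, R3, R10} meets every group (each contains at least one member of H), and |H| = 3.
The groups Delta, Echo, Harbor are pairwise disjoint, so any hitting set needs a separate point for each — at least 3. Hence 3 is optimal.

3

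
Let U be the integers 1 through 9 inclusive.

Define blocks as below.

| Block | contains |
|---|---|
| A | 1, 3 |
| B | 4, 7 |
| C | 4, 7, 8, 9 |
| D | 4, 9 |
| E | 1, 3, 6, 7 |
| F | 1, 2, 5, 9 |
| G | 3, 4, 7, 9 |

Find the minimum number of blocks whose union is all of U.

3

C, E, and F cover everything between them: the union {1, 2, 3, 4, 5, 6, 7, 8, 9} is all of U.
Each block has at most 4 elements, and 2·4 = 8 < 9 — so at least 3 blocks are needed, and 3 is optimal.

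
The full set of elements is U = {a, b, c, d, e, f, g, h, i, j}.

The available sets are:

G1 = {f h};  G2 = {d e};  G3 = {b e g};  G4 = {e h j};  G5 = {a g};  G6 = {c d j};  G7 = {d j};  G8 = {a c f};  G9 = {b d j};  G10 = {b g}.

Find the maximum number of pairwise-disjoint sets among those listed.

G1, G2, G10 are pairwise disjoint (G1={f,h}; G2={d,e}; G10={b,g}).
Every remaining set overlaps one of these, and no 4 of the listed sets are pairwise disjoint, so 3 is the maximum.

3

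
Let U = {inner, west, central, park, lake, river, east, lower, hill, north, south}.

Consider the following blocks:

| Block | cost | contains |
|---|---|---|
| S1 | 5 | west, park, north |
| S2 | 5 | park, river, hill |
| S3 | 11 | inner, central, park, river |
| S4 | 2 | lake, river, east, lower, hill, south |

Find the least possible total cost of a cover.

S1, S3, S4 together cover every item (S1 ∪ S3 ∪ S4 = {inner, west, central, park, lake, river, east, lower, hill, north, south}); total cost 5 + 11 + 2 = 18.
No covering selection has total cost below 18.

18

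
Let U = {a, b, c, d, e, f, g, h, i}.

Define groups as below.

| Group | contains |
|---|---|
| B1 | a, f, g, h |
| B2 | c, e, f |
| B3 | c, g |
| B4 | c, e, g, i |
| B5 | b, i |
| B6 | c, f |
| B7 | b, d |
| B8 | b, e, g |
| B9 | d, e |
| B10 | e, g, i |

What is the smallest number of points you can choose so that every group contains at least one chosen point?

4

The 4 points {c, d, g, i} hit every group.
No choice of 3 points meets every group, so 4 is the minimum.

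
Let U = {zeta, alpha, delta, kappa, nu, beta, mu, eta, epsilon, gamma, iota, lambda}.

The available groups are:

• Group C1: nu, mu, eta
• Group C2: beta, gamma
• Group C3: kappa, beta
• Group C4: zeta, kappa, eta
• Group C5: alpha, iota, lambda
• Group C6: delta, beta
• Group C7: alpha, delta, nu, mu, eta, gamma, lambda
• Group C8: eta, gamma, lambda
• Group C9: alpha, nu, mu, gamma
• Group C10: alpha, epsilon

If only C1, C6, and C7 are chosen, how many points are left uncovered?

Union of C1, C6, C7 = {alpha, delta, nu, beta, mu, eta, gamma, lambda}.
Not covered: zeta, kappa, epsilon, iota — 4 points.

4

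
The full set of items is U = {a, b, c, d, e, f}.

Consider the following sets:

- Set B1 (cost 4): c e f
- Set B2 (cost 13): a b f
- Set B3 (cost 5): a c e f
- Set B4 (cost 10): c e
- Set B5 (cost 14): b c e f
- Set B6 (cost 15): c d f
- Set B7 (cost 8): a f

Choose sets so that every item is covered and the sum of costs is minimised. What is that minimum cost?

32

B1, B2, B6 together cover every item (B1 ∪ B2 ∪ B6 = {a, b, c, d, e, f}); total cost 4 + 13 + 15 = 32.
The greedy pick B3, B2, B6 costs 33; no covering selection beats 32.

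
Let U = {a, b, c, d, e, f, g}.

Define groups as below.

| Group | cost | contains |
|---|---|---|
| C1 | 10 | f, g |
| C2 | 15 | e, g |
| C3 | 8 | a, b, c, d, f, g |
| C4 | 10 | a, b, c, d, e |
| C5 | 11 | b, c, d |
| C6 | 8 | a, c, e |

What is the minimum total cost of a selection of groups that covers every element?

16

C3, C6 together cover every element (C3 ∪ C6 = {a, b, c, d, e, f, g}); total cost 8 + 8 = 16.
No covering selection has total cost below 16.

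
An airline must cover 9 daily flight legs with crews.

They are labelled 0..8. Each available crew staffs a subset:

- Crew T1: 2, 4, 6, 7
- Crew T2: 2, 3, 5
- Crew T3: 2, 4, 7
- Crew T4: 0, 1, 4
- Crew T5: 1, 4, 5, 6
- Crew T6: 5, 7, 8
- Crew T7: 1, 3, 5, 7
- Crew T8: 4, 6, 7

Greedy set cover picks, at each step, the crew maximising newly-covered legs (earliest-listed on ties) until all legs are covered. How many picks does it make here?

Greedy: pick T1 (covers 4 new) → pick T7 (covers 3 new) → pick T4 (covers 1 new) → pick T6 (covers 1 new). Total picks: 4.

4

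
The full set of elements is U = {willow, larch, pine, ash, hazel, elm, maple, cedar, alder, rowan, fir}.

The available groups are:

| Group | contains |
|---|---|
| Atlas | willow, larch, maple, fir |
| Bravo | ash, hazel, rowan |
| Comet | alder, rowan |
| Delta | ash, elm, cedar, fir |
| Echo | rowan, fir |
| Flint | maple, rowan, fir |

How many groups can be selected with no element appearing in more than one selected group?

Atlas, Comet are pairwise disjoint (Atlas={willow,larch,maple,fir}; Comet={alder,rowan}).
Every remaining group overlaps one of these, and no 3 of the listed groups are pairwise disjoint, so 2 is the maximum.

2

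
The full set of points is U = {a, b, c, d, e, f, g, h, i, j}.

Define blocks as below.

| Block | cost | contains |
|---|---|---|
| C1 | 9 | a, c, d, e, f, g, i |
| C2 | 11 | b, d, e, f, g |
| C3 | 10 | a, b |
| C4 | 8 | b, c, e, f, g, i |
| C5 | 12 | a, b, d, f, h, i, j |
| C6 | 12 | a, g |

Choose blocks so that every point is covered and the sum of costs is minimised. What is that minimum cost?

20

C4, C5 together cover every point (C4 ∪ C5 = {a, b, c, d, e, f, g, h, i, j}); total cost 8 + 12 = 20.
The greedy pick C1, C5 costs 21; no covering selection beats 20.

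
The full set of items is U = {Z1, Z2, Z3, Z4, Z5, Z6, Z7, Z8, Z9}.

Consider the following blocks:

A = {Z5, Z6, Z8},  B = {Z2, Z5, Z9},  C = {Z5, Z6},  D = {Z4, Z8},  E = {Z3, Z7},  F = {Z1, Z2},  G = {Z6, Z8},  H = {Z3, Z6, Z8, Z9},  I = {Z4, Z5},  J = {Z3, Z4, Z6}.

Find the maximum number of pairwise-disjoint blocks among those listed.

4

E, F, G, I are pairwise disjoint (E={Z3,Z7}; F={Z1,Z2}; G={Z6,Z8}; I={Z4,Z5}).
Every remaining block overlaps one of these, and no 5 of the listed blocks are pairwise disjoint, so 4 is the maximum.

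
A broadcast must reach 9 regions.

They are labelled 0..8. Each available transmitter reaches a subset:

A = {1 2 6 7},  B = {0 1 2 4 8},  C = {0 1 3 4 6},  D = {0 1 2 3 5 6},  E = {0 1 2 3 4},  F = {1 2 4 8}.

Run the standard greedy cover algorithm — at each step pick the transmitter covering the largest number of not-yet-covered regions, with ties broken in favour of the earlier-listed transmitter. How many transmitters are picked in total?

3

Greedy: pick D (covers 6 new) → pick B (covers 2 new) → pick A (covers 1 new). Total picks: 3.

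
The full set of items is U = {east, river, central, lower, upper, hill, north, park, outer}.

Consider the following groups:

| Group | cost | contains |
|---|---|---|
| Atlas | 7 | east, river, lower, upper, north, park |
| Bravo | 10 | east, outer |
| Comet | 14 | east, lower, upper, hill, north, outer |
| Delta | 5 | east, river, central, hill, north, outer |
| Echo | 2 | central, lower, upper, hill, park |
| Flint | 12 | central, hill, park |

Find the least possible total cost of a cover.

Delta, Echo together cover every item (Delta ∪ Echo = {east, river, central, lower, upper, hill, north, park, outer}); total cost 5 + 2 = 7.
No covering selection has total cost below 7.

7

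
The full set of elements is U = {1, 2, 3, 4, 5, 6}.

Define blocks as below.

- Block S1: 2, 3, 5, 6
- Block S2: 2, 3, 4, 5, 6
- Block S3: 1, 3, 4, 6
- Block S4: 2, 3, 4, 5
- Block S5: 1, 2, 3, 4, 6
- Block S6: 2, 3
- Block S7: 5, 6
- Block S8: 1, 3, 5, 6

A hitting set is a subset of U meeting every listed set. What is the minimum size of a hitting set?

The 2 elements {3, 6} hit every block.
The blocks S6, S7 are pairwise disjoint, so any hitting set needs a separate element for each — at least 2. Hence 2 is optimal.

2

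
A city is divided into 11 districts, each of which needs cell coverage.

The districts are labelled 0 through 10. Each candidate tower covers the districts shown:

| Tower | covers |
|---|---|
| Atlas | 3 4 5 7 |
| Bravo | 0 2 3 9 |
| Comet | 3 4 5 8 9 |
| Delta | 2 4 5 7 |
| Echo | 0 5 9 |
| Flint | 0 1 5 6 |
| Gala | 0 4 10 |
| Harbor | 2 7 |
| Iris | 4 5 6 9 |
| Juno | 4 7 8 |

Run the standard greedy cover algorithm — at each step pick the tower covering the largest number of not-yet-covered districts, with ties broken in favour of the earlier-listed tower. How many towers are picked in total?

4

Greedy: pick Comet (covers 5 new) → pick Flint (covers 3 new) → pick Delta (covers 2 new) → pick Gala (covers 1 new). Total picks: 4.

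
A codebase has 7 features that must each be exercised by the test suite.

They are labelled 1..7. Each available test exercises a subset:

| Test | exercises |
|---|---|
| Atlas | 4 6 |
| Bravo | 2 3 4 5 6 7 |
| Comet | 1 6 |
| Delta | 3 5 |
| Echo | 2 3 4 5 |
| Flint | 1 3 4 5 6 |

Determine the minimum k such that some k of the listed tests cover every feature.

Bravo and Flint together: Bravo ∪ Flint = {1, 2, 3, 4, 5, 6, 7} — every feature is covered.
No single test has all 7 features (the largest, Bravo, has 6), so 2 is optimal.

2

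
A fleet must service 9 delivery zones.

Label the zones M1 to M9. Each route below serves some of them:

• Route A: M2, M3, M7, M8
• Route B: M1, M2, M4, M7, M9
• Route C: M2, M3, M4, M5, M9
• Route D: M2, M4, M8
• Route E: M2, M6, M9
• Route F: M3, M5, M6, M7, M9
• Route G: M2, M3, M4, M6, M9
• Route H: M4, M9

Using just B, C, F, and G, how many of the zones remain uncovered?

Union of B, C, F, G = {M1, M2, M3, M4, M5, M6, M7, M9}.
Not covered: M8 — 1 zone.

1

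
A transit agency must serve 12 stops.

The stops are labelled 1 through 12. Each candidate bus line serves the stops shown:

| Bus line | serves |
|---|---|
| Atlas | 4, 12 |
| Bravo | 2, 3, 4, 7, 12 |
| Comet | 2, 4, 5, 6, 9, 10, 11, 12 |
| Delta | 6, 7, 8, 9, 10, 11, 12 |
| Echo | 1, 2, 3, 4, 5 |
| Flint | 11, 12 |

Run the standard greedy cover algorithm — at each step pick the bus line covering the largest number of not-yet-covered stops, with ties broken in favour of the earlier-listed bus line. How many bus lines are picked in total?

4

Greedy: pick Comet (covers 8 new) → pick Bravo (covers 2 new) → pick Delta (covers 1 new) → pick Echo (covers 1 new). Total picks: 4.
(The true minimum cover uses only 2 bus lines, so greedy is not optimal here.)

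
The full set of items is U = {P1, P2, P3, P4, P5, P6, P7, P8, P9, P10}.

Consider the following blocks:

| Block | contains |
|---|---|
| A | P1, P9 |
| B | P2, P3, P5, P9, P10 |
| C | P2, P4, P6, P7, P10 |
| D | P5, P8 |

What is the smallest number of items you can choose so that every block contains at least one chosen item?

3

H = {P1, P5, P10} meets every block (each contains at least one member of H), and |H| = 3.
The blocks A, C, D are pairwise disjoint, so any hitting set needs a separate item for each — at least 3. Hence 3 is optimal.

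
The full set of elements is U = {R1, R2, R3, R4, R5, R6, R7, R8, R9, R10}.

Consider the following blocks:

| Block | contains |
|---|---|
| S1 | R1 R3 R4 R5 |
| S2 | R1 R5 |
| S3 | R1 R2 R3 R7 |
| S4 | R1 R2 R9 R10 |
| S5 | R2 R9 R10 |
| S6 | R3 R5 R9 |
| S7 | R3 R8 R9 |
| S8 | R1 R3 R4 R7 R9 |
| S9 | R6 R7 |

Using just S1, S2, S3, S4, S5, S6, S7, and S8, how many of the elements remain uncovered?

Union of S1, S2, S3, S4, S5, S6, S7, S8 = {R1, R2, R3, R4, R5, R7, R8, R9, R10}.
Not covered: R6 — 1 element.

1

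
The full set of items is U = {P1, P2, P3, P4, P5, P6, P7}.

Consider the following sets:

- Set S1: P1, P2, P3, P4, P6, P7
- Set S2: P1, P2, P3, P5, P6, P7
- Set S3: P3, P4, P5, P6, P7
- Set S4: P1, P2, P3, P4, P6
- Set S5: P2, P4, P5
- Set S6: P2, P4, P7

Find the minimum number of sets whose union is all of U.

S2 and S4 cover everything between them: the union {P1, P2, P3, P4, P5, P6, P7} is all of U.
No single set has all 7 items (the largest, S1, has 6), so 2 is optimal.

2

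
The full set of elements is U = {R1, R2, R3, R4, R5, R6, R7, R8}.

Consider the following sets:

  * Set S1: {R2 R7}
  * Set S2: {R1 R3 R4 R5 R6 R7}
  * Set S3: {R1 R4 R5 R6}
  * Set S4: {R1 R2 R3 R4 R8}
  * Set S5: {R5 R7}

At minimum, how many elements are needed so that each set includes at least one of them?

H = {R4, R7} meets every set (each contains at least one member of H), and |H| = 2.
The sets S1, S3 are pairwise disjoint, so any hitting set needs a separate element for each — at least 2. Hence 2 is optimal.

2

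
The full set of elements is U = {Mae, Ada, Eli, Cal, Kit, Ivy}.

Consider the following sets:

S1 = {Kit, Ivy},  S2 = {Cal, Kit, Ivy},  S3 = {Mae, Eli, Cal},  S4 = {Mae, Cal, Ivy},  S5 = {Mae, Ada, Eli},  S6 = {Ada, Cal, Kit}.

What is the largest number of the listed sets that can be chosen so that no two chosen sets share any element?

S1, S5 are pairwise disjoint (S1={Kit,Ivy}; S5={Mae,Ada,Eli}).
Every remaining set overlaps one of these, and no 3 of the listed sets are pairwise disjoint, so 2 is the maximum.

2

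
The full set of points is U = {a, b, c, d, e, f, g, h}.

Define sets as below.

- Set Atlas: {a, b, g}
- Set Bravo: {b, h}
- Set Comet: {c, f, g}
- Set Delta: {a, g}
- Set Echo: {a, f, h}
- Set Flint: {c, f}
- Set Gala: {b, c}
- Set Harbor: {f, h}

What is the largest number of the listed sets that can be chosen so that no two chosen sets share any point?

3

Bravo, Delta, Flint are pairwise disjoint (Bravo={b,h}; Delta={a,g}; Flint={c,f}).
Every remaining set overlaps one of these, and no 4 of the listed sets are pairwise disjoint, so 3 is the maximum.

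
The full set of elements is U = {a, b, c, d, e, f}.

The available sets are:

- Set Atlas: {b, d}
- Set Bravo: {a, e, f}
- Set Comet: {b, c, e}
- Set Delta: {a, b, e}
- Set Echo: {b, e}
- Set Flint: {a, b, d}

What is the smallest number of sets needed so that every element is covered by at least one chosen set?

3

Atlas and Bravo and Comet together: Atlas ∪ Bravo ∪ Comet = {a, b, c, d, e, f} — every element is covered.
Only Comet contains c, so Comet is forced; the remaining 3 elements need at least 2 more sets (each remaining set adds at most 2) — so at least 3 sets are needed, and 3 is optimal.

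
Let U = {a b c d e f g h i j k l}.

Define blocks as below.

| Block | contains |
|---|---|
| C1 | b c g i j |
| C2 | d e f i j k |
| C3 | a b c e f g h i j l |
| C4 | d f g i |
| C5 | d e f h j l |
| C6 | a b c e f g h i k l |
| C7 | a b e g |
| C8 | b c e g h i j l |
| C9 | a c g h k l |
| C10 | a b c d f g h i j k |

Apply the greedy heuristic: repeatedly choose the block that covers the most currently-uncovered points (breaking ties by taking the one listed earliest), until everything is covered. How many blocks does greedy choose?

Greedy: pick C3 (covers 10 new) → pick C2 (covers 2 new). Total picks: 2.

2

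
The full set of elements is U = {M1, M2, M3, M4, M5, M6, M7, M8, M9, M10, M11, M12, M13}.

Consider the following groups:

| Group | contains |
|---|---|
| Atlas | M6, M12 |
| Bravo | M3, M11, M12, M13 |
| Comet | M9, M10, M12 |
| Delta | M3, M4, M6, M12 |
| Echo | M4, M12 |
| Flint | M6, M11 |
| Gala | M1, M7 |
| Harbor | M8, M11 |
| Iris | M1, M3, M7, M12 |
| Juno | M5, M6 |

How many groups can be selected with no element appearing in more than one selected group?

Comet, Gala, Harbor, Juno are pairwise disjoint (Comet={M9,M10,M12}; Gala={M1,M7}; Harbor={M8,M11}; Juno={M5,M6}).
Every remaining group overlaps one of these, and no 5 of the listed groups are pairwise disjoint, so 4 is the maximum.

4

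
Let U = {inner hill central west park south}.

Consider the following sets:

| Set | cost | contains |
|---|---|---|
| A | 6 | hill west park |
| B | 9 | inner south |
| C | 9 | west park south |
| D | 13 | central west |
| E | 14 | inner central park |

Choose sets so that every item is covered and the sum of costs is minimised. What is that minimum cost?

28

A, B, D together cover every item (A ∪ B ∪ D = {inner, hill, central, west, park, south}); total cost 6 + 9 + 13 = 28.
No covering selection has total cost below 28.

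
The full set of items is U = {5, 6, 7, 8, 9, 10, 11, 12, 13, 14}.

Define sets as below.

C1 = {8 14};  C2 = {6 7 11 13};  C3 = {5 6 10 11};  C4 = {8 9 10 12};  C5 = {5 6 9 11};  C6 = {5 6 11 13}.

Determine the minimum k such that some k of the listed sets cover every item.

4

C1 and C2 and C4 and C6 together: C1 ∪ C2 ∪ C4 ∪ C6 = {5, 6, 7, 8, 9, 10, 11, 12, 13, 14} — every item is covered.
No 3 of the 6 sets cover everything (all 20 combinations miss at least one item), so 4 is optimal.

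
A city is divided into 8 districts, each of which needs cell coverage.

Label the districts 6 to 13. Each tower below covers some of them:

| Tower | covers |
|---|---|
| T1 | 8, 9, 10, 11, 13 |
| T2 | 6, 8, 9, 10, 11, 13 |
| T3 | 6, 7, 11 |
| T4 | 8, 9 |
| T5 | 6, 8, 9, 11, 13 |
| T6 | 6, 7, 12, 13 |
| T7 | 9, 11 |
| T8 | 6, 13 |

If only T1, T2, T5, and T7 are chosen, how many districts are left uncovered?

Union of T1, T2, T5, T7 = {6, 8, 9, 10, 11, 13}.
Not covered: 7, 12 — 2 districts.

2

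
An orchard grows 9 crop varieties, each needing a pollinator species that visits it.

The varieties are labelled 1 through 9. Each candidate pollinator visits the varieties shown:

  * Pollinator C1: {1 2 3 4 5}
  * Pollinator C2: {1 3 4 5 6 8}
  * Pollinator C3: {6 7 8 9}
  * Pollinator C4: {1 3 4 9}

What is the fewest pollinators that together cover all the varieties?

C1 and C3 together: C1 ∪ C3 = {1, 2, 3, 4, 5, 6, 7, 8, 9} — every variety is covered.
No single pollinator has all 9 varieties (the largest, C2, has 6), so 2 is optimal.

2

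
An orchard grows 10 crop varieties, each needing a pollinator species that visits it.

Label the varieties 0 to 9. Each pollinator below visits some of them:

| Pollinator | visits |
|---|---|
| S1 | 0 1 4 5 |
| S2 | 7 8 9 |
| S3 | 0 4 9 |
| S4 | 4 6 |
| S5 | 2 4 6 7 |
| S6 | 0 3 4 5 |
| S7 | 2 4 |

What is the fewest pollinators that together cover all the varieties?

4

Take {S1, S2, S5, S6}. Their union is {0, 1, 2, 3, 4, 5, 6, 7, 8, 9}, which is all 10 varieties.
No 3 of the 7 pollinators cover everything (all 35 combinations miss at least one variety), so 4 is optimal.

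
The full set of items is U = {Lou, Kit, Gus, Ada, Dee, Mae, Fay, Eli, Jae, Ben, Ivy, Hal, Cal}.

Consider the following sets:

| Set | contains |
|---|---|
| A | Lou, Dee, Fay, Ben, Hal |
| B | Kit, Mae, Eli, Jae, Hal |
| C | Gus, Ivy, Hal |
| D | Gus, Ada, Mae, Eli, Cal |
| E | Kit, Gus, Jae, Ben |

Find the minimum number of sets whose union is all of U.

A and C and D and E together: A ∪ C ∪ D ∪ E = {Lou, Kit, Gus, Ada, Dee, Mae, Fay, Eli, Jae, Ben, Ivy, Hal, Cal} — every item is covered.
Only C contains Ivy, so C is forced; the remaining 10 items need at least 3 more sets (each remaining set adds at most 4) — so at least 4 sets are needed, and 4 is optimal.

4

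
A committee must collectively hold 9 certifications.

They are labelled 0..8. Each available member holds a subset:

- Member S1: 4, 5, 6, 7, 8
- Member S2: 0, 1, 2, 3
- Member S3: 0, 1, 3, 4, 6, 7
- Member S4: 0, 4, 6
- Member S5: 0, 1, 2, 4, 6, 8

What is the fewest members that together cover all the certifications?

2

S1 and S2 together: S1 ∪ S2 = {0, 1, 2, 3, 4, 5, 6, 7, 8} — every certification is covered.
No single member has all 9 certifications (the largest, S3, has 6), so 2 is optimal.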